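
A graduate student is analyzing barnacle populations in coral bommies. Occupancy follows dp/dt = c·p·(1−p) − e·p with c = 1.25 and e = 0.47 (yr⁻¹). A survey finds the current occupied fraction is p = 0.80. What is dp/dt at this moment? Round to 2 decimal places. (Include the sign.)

-0.18

Colonization term: c·p·(1−p) = 1.25×0.80×0.2000 = 0.20000.
Extinction term: e·p = 0.37600.
dp/dt = 0.20000 − 0.37600 = -0.17600.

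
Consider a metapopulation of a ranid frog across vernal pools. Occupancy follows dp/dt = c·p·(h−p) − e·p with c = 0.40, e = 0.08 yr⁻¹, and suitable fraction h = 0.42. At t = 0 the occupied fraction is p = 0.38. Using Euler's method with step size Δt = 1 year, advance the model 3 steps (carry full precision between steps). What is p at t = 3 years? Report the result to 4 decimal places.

0.3207

Update rule: p ← p + [c·p·(h−p) − e·p]·Δt with Δt = 1.
  1  |  dp/dt·Δt = -0.024320  |  p_1 = 0.355680
  2  |  dp/dt·Δt = -0.019303  |  p_2 = 0.336377
  3  |  dp/dt·Δt = -0.015659  |  p_3 = 0.320718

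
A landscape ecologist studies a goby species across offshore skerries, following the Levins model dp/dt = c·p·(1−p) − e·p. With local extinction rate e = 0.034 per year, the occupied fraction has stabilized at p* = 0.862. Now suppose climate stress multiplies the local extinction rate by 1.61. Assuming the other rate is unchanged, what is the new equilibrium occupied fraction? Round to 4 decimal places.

Balance c(1−p*) = e gives c = e/(1 − 0.86200) = 0.034/0.13800 = 0.24638.
New p* = 1 − e/c = 1 − 0.05474/0.24638 = 0.77782.

0.7778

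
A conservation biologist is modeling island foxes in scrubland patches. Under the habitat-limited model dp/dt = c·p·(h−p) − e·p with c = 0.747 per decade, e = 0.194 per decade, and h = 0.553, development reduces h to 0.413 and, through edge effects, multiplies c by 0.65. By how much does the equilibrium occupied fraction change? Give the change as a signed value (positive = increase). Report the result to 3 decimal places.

-0.280

Before: p* = h − e/c = 0.553 − 0.194/0.747 = 0.553 − 0.2597 = 0.2933.
After: c = 0.48555, e = 0.194, h = 0.413; p* = 0.413 − 0.194/0.48555 = 0.0135.
Δp* = 0.0135 − 0.2933 = -0.2798.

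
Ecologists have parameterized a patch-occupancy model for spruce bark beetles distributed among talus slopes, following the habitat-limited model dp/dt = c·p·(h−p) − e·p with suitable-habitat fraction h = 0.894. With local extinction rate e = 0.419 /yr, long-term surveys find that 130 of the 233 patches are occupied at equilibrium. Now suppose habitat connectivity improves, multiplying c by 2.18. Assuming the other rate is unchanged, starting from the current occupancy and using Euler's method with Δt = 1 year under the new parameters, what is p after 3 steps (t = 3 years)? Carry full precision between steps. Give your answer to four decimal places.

Observed p* = 130/233 = 0.55794.
Balance c(h−p*) = e gives c = e/(0.894 − 0.55794) = 0.419/0.33606 = 1.24680.
Starting from p₀ = 0.55794; update p ← p + (dp/dt)·Δt with the new parameters.
p: 0.55794 → 0.83380  (Δp = +0.27586)
p: 0.83380 → 0.62087  (Δp = -0.21292)
p: 0.62087 → 0.82164  (Δp = +0.20077)

0.8216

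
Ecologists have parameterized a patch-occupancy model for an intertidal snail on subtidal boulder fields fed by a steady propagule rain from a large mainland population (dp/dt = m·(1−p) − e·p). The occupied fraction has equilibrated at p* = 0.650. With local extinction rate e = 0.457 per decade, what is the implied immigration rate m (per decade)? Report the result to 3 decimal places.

At equilibrium m(1−p*) = e·p*, so m = e·p*/(1−p*).
m = 0.457 × 0.650 / 0.3500 = 0.2971/0.3500 = 0.8487.

0.849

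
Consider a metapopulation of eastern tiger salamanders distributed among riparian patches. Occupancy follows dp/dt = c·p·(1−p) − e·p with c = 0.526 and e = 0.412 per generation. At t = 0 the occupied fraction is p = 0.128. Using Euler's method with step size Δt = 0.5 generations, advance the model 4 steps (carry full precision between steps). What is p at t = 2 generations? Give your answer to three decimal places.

Update rule: p ← p + [c·p·(1−p) − e·p]·Δt with Δt = 0.5.
step 1: Δp = +0.00299, p = 0.13099
step 2: Δp = +0.00295, p = 0.13394
step 3: Δp = +0.00292, p = 0.13686
step 4: Δp = +0.00287, p = 0.13973

0.140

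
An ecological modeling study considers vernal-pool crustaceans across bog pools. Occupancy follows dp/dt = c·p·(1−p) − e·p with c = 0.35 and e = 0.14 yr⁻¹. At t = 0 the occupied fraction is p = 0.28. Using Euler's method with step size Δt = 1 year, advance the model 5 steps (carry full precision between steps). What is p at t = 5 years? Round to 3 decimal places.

0.431

Update rule: p ← p + [c·p·(1−p) − e·p]·Δt with Δt = 1.
p: 0.28000 → 0.31136  (Δp = +0.03136)
p: 0.31136 → 0.34281  (Δp = +0.03145)
p: 0.34281 → 0.37367  (Δp = +0.03086)
p: 0.37367 → 0.40327  (Δp = +0.02960)
p: 0.40327 → 0.43104  (Δp = +0.02777)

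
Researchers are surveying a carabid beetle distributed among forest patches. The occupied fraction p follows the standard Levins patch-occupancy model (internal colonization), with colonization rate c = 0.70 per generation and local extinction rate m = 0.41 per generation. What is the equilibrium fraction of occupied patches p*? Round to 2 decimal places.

Setting dp/dt = 0 and dividing through by p* gives c·(1−p*) = m.
So p* = 1 − m/c = 1 − 0.41/0.70 = 1 − 0.5857 = 0.4143.

0.41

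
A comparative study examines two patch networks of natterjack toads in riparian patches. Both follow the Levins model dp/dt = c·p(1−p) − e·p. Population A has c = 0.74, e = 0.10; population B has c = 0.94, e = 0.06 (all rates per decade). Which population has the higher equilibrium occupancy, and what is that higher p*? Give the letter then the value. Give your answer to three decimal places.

B, 0.936

A: p*_A = 1 − 0.10/0.74 = 0.8649.
B: p*_B = 1 − 0.06/0.94 = 0.9362.
B is higher at 0.9362.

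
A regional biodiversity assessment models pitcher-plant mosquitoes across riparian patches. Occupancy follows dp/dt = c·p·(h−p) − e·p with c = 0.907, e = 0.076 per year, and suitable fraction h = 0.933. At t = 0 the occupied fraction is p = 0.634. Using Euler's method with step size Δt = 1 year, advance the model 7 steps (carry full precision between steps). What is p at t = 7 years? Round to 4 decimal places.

0.8492

Update rule: p ← p + [c·p·(h−p) − e·p]·Δt with Δt = 1.
step 1: Δp = +0.12375, p = 0.75775
step 2: Δp = +0.06286, p = 0.82061
step 3: Δp = +0.02129, p = 0.84189
step 4: Δp = +0.00558, p = 0.84748
step 5: Δp = +0.00133, p = 0.84881
step 6: Δp = +0.00031, p = 0.84912
step 7: Δp = +0.00007, p = 0.84919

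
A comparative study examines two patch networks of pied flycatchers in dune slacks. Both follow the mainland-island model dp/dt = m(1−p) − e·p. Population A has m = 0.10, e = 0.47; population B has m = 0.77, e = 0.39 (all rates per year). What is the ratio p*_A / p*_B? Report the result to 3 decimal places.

A: p*_A = m/(m+e) = 0.10/0.5700 = 0.1754.
B: p*_B = 0.77/1.1600 = 0.6638.
p*_A / p*_B = 0.1754/0.6638 = 0.2643.

0.264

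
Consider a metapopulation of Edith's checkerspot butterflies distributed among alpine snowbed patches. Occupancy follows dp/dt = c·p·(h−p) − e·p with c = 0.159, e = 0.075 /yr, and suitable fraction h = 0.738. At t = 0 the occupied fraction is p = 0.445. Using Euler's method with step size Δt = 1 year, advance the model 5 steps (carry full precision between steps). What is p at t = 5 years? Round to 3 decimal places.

0.393

Update rule: p ← p + [c·p·(h−p) − e·p]·Δt with Δt = 1.
p: 0.44500 → 0.43236  (Δp = -0.01264)
p: 0.43236 → 0.42094  (Δp = -0.01142)
p: 0.42094 → 0.41059  (Δp = -0.01035)
p: 0.41059 → 0.40117  (Δp = -0.00942)
p: 0.40117 → 0.39257  (Δp = -0.00860)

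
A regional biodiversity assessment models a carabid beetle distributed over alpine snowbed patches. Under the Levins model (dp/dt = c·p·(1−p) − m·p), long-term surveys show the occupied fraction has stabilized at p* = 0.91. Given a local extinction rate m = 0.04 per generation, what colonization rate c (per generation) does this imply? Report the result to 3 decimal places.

At equilibrium c(1−p*) = m, so c = m/(1−p*).
c = 0.04/(1 − 0.91) = 0.04/0.0900 = 0.4444.

0.444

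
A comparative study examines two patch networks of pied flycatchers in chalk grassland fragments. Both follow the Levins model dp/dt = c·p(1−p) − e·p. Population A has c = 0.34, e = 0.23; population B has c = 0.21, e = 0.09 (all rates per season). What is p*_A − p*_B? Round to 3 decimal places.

-0.248

A: p*_A = 1 − 0.23/0.34 = 0.3235.
B: p*_B = 1 − 0.09/0.21 = 0.5714.
p*_A − p*_B = 0.3235 − 0.5714 = -0.2479.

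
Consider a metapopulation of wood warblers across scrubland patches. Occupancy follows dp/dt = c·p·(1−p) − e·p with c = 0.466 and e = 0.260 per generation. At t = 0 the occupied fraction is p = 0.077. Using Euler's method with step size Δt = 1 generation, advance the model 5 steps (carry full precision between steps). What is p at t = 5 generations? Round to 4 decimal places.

Update rule: p ← p + [c·p·(1−p) − e·p]·Δt with Δt = 1.
  1  |  dp/dt·Δt = +0.013099  |  p_1 = 0.090099
  2  |  dp/dt·Δt = +0.014777  |  p_2 = 0.104877
  3  |  dp/dt·Δt = +0.016479  |  p_3 = 0.121356
  4  |  dp/dt·Δt = +0.018136  |  p_4 = 0.139492
  5  |  dp/dt·Δt = +0.019668  |  p_5 = 0.159160

0.1592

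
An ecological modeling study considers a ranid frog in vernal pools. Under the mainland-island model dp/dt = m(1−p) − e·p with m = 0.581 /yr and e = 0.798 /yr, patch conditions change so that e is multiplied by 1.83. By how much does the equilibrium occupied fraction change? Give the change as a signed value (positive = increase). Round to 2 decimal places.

-0.14

Before: p* = 0.581/(0.581+0.798) = 0.4213.
After: m = 0.581, e = 1.46034; p* = 0.581/2.0413 = 0.2846.
Δp* = 0.2846 − 0.4213 = -0.1367.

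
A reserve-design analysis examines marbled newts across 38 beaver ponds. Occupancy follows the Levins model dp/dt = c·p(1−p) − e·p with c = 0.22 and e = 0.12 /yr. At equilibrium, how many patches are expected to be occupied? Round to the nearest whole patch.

17

p* = 1 − e/c = 1 − 0.12/0.22 = 0.4545.
Expected occupied patches = N × p* = 38 × 0.4545 = 17.27 ≈ 17.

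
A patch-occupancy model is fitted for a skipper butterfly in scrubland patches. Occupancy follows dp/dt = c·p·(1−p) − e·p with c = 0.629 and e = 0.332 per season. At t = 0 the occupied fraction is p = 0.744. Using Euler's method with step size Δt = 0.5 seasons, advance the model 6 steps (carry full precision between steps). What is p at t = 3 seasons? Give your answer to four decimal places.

0.5437

Update rule: p ← p + [c·p·(1−p) − e·p]·Δt with Δt = 0.5.
t = 0.5: p = 0.74400 + (-0.06360) = 0.68040
t = 1: p = 0.68040 + (-0.04456) = 0.63584
t = 1.5: p = 0.63584 + (-0.03273) = 0.60311
t = 2: p = 0.60311 + (-0.02484) = 0.57828
t = 2.5: p = 0.57828 + (-0.01930) = 0.55898
t = 3: p = 0.55898 + (-0.01526) = 0.54372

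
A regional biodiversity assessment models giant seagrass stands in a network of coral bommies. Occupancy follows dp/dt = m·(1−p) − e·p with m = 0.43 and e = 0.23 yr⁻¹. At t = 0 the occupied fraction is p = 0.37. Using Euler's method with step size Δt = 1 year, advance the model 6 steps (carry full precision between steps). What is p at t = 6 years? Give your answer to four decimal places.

Update rule: p ← p + [m·(1−p) − e·p]·Δt with Δt = 1.
p: 0.37000 → 0.55580  (Δp = +0.18580)
p: 0.55580 → 0.61897  (Δp = +0.06317)
p: 0.61897 → 0.64045  (Δp = +0.02148)
p: 0.64045 → 0.64775  (Δp = +0.00730)
p: 0.64775 → 0.65024  (Δp = +0.00248)
p: 0.65024 → 0.65108  (Δp = +0.00084)

0.6511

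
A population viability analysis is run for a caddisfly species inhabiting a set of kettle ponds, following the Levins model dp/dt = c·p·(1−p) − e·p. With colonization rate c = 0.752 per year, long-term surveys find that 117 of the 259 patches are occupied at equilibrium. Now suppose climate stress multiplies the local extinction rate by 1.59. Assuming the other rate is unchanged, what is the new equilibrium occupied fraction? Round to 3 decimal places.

Observed p* = 117/259 = 0.45174.
Balance c(1−p*) = e gives e = 0.752×(1 − 0.45174) = 0.41229.
New p* = 1 − e/c = 1 − 0.65554/0.75200 = 0.12827.

0.128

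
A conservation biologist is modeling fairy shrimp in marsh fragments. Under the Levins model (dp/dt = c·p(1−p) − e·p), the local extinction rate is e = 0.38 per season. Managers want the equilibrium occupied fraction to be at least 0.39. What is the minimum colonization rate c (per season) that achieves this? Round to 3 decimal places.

0.623

p* = 1 − e/c ≥ 0.39 requires e/c ≤ 0.6100, i.e. c ≥ e/0.6100.
c_min = 0.38/0.6100 = 0.6230.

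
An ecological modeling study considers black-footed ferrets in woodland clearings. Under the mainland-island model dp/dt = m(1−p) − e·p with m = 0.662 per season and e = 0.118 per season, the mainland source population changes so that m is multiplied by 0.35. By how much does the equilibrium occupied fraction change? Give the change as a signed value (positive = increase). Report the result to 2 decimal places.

Before: p* = 0.662/(0.662+0.118) = 0.8487.
After: m = 0.2317, e = 0.118; p* = 0.2317/0.3497 = 0.6626.
Δp* = 0.6626 − 0.8487 = -0.1862.

-0.19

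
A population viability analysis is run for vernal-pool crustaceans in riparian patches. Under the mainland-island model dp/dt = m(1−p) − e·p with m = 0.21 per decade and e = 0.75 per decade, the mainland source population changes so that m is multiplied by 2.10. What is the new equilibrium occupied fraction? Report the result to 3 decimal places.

Before: p* = 0.21/(0.21+0.75) = 0.2188.
After: m = 0.441, e = 0.75; p* = 0.441/1.1910 = 0.3703.

0.370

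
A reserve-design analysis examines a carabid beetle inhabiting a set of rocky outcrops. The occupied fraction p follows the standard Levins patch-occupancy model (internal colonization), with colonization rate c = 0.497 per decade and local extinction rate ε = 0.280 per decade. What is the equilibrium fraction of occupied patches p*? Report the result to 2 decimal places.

Setting dp/dt = 0 and dividing through by p* gives c·(1−p*) = ε.
So p* = 1 − ε/c = 1 − 0.280/0.497 = 1 − 0.5634 = 0.4366.

0.44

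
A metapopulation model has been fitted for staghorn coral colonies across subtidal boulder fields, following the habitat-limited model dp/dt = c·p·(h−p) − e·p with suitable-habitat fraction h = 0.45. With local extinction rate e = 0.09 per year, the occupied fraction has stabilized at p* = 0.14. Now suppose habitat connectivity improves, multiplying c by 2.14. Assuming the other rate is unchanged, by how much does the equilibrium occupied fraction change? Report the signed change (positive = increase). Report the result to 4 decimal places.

Balance c(h−p*) = e gives c = e/(0.45 − 0.14000) = 0.09/0.31000 = 0.29032.
New p* = 0.45 − e/c = 0.45 − 0.09000/0.62128 = 0.30514.
Δp* = 0.30514 − 0.14000 = +0.16514.

0.1651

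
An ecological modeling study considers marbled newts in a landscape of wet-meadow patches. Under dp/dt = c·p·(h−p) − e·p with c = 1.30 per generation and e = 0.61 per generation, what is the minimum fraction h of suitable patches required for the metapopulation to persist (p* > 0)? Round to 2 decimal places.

p* = h − e/c is positive only when h > e/c.
h_min = e/c = 0.61/1.30 = 0.4692.

0.47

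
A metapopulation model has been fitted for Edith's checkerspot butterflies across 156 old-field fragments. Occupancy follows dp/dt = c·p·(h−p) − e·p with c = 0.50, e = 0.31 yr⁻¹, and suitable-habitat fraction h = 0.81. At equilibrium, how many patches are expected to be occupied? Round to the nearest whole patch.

p* = h − e/c = 0.81 − 0.6200 = 0.1900.
Expected occupied patches = N × p* = 156 × 0.1900 = 29.64 ≈ 30.

30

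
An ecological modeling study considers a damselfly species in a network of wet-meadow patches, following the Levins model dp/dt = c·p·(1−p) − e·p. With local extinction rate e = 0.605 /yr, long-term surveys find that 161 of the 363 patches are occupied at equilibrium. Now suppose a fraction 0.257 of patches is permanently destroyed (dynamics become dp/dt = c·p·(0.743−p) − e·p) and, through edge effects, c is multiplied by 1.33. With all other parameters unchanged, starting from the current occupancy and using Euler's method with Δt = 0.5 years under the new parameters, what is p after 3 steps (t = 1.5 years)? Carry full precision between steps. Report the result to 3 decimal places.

0.366

Observed p* = 161/363 = 0.44353.
Balance c(1−p*) = e gives c = e/(1 − 0.44353) = 0.605/0.55647 = 1.08720.
Starting from p₀ = 0.44353; update p ← p + (dp/dt)·Δt with the new parameters.
t = 0.5: p = 0.44353 + (-0.03814) = 0.40539
t = 1: p = 0.40539 + (-0.02368) = 0.38171
t = 1.5: p = 0.38171 + (-0.01576) = 0.36595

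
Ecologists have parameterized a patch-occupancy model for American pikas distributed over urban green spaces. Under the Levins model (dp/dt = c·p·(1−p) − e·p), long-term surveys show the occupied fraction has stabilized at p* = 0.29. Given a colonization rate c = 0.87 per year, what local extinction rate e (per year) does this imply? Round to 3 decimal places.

At equilibrium c(1−p*) = e.
e = 0.87 × (1 − 0.29) = 0.87 × 0.7100 = 0.6177.

0.618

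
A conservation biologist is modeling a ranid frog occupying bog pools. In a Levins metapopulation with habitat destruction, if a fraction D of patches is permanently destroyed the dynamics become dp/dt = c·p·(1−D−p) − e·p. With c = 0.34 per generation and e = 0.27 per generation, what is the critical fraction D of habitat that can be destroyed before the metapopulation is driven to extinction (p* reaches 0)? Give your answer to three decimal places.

0.206

The nontrivial equilibrium is p* = (1−D) − e/c; extinction occurs when this hits zero.
So D_crit = 1 − e/c = 1 − 0.27/0.34 = 1 − 0.7941 = 0.2059.
Note this equals the original equilibrium occupancy — the Levins extinction-debt result.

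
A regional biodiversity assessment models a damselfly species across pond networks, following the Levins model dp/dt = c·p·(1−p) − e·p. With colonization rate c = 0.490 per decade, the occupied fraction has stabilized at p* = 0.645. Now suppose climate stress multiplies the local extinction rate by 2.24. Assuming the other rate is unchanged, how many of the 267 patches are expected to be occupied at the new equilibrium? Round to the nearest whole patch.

55

Balance c(1−p*) = e gives e = 0.490×(1 − 0.64500) = 0.17395.
New p* = 1 − e/c = 1 − 0.38965/0.49000 = 0.20480.
Expected occupied = 267 × 0.20480 = 54.68 ≈ 55.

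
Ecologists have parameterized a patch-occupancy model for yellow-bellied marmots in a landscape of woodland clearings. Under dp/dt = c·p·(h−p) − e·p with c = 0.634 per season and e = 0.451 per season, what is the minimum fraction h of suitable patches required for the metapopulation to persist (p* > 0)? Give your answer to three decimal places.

p* = h − e/c is positive only when h > e/c.
h_min = e/c = 0.451/0.634 = 0.7114.

0.711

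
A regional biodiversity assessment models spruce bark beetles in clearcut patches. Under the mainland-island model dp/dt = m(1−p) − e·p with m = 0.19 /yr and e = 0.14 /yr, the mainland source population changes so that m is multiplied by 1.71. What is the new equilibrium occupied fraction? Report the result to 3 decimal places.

0.699

Before: p* = 0.19/(0.19+0.14) = 0.5758.
After: m = 0.3249, e = 0.14; p* = 0.3249/0.4649 = 0.6989.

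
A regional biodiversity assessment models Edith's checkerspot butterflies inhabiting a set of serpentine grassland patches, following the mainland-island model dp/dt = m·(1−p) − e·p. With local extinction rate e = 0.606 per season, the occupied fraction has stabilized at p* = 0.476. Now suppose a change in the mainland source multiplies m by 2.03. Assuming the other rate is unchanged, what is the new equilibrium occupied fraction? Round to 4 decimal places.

Balance m(1−p*) = e·p* gives m = e·p*/(1−p*) = 0.606×0.47600/0.52400 = 0.55049.
New p* = m/(m+e) = 1.11749/(1.11749+0.60600) = 0.64839.

0.6484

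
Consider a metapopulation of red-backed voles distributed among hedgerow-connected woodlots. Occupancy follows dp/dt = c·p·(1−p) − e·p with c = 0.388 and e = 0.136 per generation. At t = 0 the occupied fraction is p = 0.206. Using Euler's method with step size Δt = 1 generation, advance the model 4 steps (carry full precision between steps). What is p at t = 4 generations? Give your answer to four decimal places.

Update rule: p ← p + [c·p·(1−p) − e·p]·Δt with Δt = 1.
t = 1: p = 0.20600 + (+0.03545) = 0.24145
t = 2: p = 0.24145 + (+0.03823) = 0.27967
t = 3: p = 0.27967 + (+0.04013) = 0.31980
t = 4: p = 0.31980 + (+0.04091) = 0.36071

0.3607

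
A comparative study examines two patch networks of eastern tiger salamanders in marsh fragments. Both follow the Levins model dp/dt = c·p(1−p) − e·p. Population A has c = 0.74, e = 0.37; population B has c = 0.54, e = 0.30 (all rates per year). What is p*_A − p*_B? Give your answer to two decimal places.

0.06

A: p*_A = 1 − 0.37/0.74 = 0.5000.
B: p*_B = 1 − 0.30/0.54 = 0.4444.
p*_A − p*_B = 0.5000 − 0.4444 = 0.0556.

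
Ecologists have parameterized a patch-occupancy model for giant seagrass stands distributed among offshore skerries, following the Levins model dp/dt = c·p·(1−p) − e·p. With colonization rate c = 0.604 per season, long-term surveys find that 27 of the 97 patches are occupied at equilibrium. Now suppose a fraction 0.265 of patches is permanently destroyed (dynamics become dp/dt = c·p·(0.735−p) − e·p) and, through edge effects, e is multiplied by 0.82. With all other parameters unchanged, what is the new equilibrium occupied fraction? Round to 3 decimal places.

0.143

Observed p* = 27/97 = 0.27835.
Balance c(1−p*) = e gives e = 0.604×(1 − 0.27835) = 0.43588.
New p* = 0.735 − e/c = 0.735 − 0.35742/0.60400 = 0.14325.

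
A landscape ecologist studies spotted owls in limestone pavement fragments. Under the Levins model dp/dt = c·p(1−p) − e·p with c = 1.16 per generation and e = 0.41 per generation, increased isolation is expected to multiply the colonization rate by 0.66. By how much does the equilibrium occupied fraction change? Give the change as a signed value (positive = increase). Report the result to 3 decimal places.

Before: p* = 1 − 0.41/1.16 = 0.6466.
After the change, c = 0.7656, e = 0.41, so p* = 1 − 0.41/0.7656 = 0.4645.
Δp* = 0.4645 − 0.6466 = -0.1821.

-0.182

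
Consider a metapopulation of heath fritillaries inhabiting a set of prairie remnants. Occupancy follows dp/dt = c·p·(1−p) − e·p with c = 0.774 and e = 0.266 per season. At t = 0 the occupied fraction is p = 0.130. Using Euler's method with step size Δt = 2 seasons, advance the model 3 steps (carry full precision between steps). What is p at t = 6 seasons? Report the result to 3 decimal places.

0.550

Update rule: p ← p + [c·p·(1−p) − e·p]·Δt with Δt = 2.
step 1: Δp = +0.10592, p = 0.23592
step 2: Δp = +0.15354, p = 0.38945
step 3: Δp = +0.16089, p = 0.55035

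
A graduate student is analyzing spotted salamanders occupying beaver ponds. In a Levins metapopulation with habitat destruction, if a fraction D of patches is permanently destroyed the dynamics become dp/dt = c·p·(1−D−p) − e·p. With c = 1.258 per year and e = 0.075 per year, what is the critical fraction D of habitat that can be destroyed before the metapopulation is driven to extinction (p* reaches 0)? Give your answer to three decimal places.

0.940

The nontrivial equilibrium is p* = (1−D) − e/c; extinction occurs when this hits zero.
So D_crit = 1 − e/c = 1 − 0.075/1.258 = 1 − 0.0596 = 0.9404.
Note this equals the original equilibrium occupancy — the Levins extinction-debt result.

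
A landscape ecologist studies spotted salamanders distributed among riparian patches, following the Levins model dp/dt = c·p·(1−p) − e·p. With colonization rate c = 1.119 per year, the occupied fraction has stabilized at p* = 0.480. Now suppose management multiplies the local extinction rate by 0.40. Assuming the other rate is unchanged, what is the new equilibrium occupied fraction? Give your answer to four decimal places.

0.7920

Balance c(1−p*) = e gives e = 1.119×(1 − 0.48000) = 0.58188.
New p* = 1 − e/c = 1 − 0.23275/1.11900 = 0.79200.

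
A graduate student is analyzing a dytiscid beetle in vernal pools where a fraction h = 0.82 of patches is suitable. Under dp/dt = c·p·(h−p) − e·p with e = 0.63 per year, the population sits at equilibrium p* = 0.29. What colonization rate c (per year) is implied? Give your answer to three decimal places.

1.189

At equilibrium c(h−p*) = e, so c = e/(h−p*).
c = 0.63/(0.82 − 0.29) = 0.63/0.5300 = 1.1887.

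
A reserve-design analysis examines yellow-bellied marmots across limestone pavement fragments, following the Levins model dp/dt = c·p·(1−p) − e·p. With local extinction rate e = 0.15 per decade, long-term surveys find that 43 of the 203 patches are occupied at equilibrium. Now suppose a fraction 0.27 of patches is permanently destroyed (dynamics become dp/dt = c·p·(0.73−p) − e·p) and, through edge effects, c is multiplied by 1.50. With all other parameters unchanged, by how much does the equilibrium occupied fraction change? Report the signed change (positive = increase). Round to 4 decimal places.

-0.0073

Observed p* = 43/203 = 0.21182.
Balance c(1−p*) = e gives c = e/(1 − 0.21182) = 0.15/0.78818 = 0.19031.
New p* = 0.73 − e/c = 0.73 − 0.15000/0.28547 = 0.20455.
Δp* = 0.20455 − 0.21182 = -0.00727.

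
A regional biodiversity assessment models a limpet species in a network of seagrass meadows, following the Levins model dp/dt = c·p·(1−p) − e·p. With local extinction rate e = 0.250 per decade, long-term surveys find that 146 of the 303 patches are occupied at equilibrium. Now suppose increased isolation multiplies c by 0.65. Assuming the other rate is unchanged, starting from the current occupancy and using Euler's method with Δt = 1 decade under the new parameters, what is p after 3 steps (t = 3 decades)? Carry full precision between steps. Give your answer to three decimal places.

0.381

Observed p* = 146/303 = 0.48185.
Balance c(1−p*) = e gives c = e/(1 − 0.48185) = 0.250/0.51815 = 0.48248.
Starting from p₀ = 0.48185; update p ← p + (dp/dt)·Δt with the new parameters.
p: 0.48185 → 0.43969  (Δp = -0.04216)
p: 0.43969 → 0.40703  (Δp = -0.03266)
p: 0.40703 → 0.38096  (Δp = -0.02606)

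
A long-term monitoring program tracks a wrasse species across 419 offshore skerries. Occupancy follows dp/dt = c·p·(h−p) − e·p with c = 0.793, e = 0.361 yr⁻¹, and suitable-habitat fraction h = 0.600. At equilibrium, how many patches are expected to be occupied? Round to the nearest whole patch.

p* = h − e/c = 0.600 − 0.4552 = 0.1448.
Expected occupied patches = N × p* = 419 × 0.1448 = 60.66 ≈ 61.

61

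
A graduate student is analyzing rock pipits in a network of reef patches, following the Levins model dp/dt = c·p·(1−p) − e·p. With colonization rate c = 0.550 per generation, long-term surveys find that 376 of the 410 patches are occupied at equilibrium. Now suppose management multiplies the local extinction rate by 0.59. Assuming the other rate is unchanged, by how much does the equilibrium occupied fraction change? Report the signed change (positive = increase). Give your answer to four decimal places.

0.0340

Observed p* = 376/410 = 0.91707.
Balance c(1−p*) = e gives e = 0.550×(1 − 0.91707) = 0.04561.
New p* = 1 − e/c = 1 − 0.02691/0.55000 = 0.95107.
Δp* = 0.95107 − 0.91707 = +0.03400.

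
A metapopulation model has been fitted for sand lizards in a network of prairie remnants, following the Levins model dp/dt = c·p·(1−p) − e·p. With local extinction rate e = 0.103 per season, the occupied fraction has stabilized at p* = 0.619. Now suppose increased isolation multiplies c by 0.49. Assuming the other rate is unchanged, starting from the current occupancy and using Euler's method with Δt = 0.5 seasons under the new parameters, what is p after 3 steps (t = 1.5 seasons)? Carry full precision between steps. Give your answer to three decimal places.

Balance c(1−p*) = e gives c = e/(1 − 0.61900) = 0.103/0.38100 = 0.27034.
Starting from p₀ = 0.61900; update p ← p + (dp/dt)·Δt with the new parameters.
t = 0.5: p = 0.61900 + (-0.01626) = 0.60274
t = 1: p = 0.60274 + (-0.01518) = 0.58756
t = 1.5: p = 0.58756 + (-0.01421) = 0.57335

0.573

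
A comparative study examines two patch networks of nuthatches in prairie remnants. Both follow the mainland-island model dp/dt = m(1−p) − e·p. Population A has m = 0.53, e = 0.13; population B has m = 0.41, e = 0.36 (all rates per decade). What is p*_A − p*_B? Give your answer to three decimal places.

0.271

A: p*_A = m/(m+e) = 0.53/0.6600 = 0.8030.
B: p*_B = 0.41/0.7700 = 0.5325.
p*_A − p*_B = 0.8030 − 0.5325 = 0.2706.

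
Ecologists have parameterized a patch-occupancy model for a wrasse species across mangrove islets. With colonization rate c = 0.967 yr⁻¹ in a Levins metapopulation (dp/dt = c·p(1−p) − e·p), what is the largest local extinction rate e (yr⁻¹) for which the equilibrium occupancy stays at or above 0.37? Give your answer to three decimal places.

1 − e/c ≥ 0.37 ⇒ e ≤ c(1 − 0.37) = 0.967 × 0.6300.
e_max = 0.6092.

0.609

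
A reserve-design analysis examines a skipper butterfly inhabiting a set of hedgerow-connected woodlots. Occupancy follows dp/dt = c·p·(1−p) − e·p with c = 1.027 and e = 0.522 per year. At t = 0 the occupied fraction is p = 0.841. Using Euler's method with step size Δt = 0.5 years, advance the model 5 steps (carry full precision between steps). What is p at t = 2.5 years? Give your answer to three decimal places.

Update rule: p ← p + [c·p·(1−p) − e·p]·Δt with Δt = 0.5.
p: 0.84100 → 0.69016  (Δp = -0.15084)
p: 0.69016 → 0.61984  (Δp = -0.07033)
p: 0.61984 → 0.57906  (Δp = -0.04078)
p: 0.57906 → 0.55309  (Δp = -0.02597)
p: 0.55309 → 0.53566  (Δp = -0.01743)

0.536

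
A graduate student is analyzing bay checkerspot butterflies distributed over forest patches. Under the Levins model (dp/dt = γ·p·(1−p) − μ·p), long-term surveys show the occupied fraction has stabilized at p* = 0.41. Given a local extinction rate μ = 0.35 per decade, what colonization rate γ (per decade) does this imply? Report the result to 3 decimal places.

At equilibrium γ(1−p*) = μ, so γ = μ/(1−p*).
γ = 0.35/(1 − 0.41) = 0.35/0.5900 = 0.5932.

0.593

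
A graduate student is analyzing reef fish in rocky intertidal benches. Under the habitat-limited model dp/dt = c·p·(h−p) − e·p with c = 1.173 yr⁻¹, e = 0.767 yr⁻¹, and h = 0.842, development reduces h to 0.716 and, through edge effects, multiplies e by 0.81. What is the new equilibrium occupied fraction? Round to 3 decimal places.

0.186

Before: p* = h − e/c = 0.842 − 0.767/1.173 = 0.842 − 0.6539 = 0.1881.
After: c = 1.173, e = 0.62127, h = 0.716; p* = 0.716 − 0.62127/1.173 = 0.1864.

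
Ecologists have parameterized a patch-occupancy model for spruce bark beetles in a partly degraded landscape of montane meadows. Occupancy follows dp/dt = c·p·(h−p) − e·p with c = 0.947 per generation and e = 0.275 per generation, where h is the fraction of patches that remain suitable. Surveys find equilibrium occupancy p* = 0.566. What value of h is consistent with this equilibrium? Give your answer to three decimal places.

At equilibrium c(h−p*) = e, so h = p* + e/c.
h = 0.566 + 0.275/0.947 = 0.566 + 0.2904 = 0.8564.

0.856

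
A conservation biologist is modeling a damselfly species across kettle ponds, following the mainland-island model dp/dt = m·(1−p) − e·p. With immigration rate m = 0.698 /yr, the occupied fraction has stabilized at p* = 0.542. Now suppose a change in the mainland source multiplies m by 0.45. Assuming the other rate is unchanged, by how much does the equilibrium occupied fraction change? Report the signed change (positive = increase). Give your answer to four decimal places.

Balance m(1−p*) = e·p* gives e = m(1−p*)/p* = 0.698×0.45800/0.54200 = 0.58982.
New p* = m/(m+e) = 0.31410/(0.31410+0.58982) = 0.34749.
Δp* = 0.34749 − 0.54200 = -0.19451.

-0.1945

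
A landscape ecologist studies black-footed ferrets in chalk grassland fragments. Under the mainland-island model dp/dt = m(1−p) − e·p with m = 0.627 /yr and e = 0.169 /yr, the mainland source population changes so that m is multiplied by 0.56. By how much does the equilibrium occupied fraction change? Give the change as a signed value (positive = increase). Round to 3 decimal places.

-0.113

Before: p* = 0.627/(0.627+0.169) = 0.7877.
After: m = 0.35112, e = 0.169; p* = 0.35112/0.5201 = 0.6751.
Δp* = 0.6751 − 0.7877 = -0.1126.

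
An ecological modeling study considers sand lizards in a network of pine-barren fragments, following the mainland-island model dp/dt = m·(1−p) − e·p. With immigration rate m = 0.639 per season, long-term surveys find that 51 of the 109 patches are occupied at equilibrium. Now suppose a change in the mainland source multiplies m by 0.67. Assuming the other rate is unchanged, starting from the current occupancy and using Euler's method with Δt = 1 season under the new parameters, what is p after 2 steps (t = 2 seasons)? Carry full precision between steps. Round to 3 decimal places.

Observed p* = 51/109 = 0.46789.
Balance m(1−p*) = e·p* gives e = m(1−p*)/p* = 0.639×0.53211/0.46789 = 0.72671.
Starting from p₀ = 0.46789; update p ← p + (dp/dt)·Δt with the new parameters.
p: 0.46789 → 0.35568  (Δp = -0.11221)
p: 0.35568 → 0.37306  (Δp = +0.01737)

0.373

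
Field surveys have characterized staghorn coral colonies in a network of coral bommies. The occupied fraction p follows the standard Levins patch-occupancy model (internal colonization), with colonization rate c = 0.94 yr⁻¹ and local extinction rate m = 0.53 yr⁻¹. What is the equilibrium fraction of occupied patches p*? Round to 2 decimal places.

0.44

Setting dp/dt = 0 and dividing through by p* gives c·(1−p*) = m.
So p* = 1 − m/c = 1 − 0.53/0.94 = 1 − 0.5638 = 0.4362.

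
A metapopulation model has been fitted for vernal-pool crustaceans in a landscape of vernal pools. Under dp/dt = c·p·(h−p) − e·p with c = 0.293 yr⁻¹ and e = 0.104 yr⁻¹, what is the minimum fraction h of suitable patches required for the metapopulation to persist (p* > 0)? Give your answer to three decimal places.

0.355

p* = h − e/c is positive only when h > e/c.
h_min = e/c = 0.104/0.293 = 0.3549.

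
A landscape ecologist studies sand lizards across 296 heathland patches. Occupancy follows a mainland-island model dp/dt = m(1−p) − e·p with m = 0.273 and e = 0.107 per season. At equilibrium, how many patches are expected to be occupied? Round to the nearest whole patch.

213

p* = m/(m+e) = 0.273/0.3800 = 0.7184.
Expected occupied patches = N × p* = 296 × 0.7184 = 212.65 ≈ 213.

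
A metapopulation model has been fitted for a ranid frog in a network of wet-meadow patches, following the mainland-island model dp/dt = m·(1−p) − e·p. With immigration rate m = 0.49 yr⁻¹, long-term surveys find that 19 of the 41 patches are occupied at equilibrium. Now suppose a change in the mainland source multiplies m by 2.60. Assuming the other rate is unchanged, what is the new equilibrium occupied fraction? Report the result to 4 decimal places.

Observed p* = 19/41 = 0.46341.
Balance m(1−p*) = e·p* gives e = m(1−p*)/p* = 0.49×0.53659/0.46341 = 0.56738.
New p* = m/(m+e) = 1.27400/(1.27400+0.56738) = 0.69187.

0.6919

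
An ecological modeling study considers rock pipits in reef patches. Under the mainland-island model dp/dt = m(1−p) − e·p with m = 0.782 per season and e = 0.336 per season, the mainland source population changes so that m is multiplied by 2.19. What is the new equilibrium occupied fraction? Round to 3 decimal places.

0.836

Before: p* = 0.782/(0.782+0.336) = 0.6995.
After: m = 1.71258, e = 0.336; p* = 1.71258/2.0486 = 0.8360.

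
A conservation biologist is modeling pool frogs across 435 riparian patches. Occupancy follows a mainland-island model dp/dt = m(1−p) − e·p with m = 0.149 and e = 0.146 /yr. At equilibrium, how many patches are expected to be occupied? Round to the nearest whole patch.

p* = m/(m+e) = 0.149/0.2950 = 0.5051.
Expected occupied patches = N × p* = 435 × 0.5051 = 219.71 ≈ 220.

220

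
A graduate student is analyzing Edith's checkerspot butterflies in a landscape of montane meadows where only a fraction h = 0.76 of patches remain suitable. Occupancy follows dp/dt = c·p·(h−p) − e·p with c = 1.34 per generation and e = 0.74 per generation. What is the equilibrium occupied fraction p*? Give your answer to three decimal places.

Setting dp/dt = 0 and dividing by p* gives c·(h−p*) = e.
So p* = h − e/c = 0.76 − 0.74/1.34 = 0.76 − 0.5522 = 0.2078.

0.208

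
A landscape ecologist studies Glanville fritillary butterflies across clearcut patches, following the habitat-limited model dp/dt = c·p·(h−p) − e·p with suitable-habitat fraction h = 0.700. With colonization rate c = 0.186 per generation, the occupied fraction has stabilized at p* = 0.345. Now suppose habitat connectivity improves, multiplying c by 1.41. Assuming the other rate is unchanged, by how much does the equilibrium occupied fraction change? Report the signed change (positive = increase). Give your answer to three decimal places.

Balance c(h−p*) = e gives e = 0.186×(0.7 − 0.34500) = 0.06603.
New p* = 0.7 − e/c = 0.7 − 0.06603/0.26226 = 0.44823.
Δp* = 0.44823 − 0.34500 = +0.10323.

0.103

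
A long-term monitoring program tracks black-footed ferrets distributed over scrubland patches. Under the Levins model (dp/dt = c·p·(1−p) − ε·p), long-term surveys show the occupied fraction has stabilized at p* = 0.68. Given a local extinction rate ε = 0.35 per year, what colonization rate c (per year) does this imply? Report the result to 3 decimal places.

At equilibrium c(1−p*) = ε, so c = ε/(1−p*).
c = 0.35/(1 − 0.68) = 0.35/0.3200 = 1.0938.

1.094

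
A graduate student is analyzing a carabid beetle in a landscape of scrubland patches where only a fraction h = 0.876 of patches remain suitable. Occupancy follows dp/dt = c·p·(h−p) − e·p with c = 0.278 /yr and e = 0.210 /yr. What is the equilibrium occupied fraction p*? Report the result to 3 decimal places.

Setting dp/dt = 0 and dividing by p* gives c·(h−p*) = e.
So p* = h − e/c = 0.876 − 0.210/0.278 = 0.876 − 0.7554 = 0.1206.

0.121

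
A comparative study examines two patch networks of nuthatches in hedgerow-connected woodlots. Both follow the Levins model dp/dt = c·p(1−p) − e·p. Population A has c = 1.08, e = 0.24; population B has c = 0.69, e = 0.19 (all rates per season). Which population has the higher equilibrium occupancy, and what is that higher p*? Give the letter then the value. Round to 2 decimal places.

A, 0.78

A: p*_A = 1 − 0.24/1.08 = 0.7778.
B: p*_B = 1 − 0.19/0.69 = 0.7246.
A is higher at 0.7778.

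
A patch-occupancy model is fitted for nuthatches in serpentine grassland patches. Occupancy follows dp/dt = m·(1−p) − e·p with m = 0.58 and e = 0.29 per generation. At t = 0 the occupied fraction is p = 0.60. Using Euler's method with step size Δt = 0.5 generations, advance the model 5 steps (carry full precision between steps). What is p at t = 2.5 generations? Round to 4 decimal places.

Update rule: p ← p + [m·(1−p) − e·p]·Δt with Δt = 0.5.
p: 0.60000 → 0.62900  (Δp = +0.02900)
p: 0.62900 → 0.64538  (Δp = +0.01638)
p: 0.64538 → 0.65464  (Δp = +0.00926)
p: 0.65464 → 0.65987  (Δp = +0.00523)
p: 0.65987 → 0.66283  (Δp = +0.00296)

0.6628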